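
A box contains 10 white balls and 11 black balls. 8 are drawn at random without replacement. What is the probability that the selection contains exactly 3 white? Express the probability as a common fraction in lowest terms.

Total number of selections: C(21,8) = 203490.
Selections with exactly 3 white: choose 3 of the 10 white and 5 of the 11 black, C(10,3)·C(11,5) = 120·462 = 55440.
Probability = 55440/203490 = 88/323.

88/323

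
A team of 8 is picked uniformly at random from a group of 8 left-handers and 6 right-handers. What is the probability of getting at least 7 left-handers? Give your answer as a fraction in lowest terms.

7/429

Total selections: C(14,8) = 3003.
Favorable selections (at least 7 left-handers): C(8,7)·C(6,1) + C(8,8)·C(6,0) = 48 + 1 = 49.
Probability = 49/3003 = 7/429.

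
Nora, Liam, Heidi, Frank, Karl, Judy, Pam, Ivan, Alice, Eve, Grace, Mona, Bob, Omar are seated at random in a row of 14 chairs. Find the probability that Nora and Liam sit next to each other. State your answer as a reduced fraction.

There are 14! = 87178291200 arrangements.
Treat Nora and Liam as a block: 13! arrangements of the blocks × 2 orders within the block = 2·6227020800 = 12454041600.
Probability = 12454041600/87178291200 = 1/7.

1/7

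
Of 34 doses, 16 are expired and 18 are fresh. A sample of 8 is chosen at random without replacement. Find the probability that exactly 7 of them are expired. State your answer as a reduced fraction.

520/45849

There are C(34,8) = 18156204 ways to choose 8 from 34.
Selections with exactly 7 expired: choose 7 of the 16 expired and 1 of the 18 fresh, C(16,7)·C(18,1) = 11440·18 = 205920.
Probability = 205920/18156204 = 520/45849.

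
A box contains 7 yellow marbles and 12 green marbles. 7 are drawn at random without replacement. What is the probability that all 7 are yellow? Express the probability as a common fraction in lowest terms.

There are C(19,7) = 50388 possible selections.
Selections with all yellow: C(7,7) = 1.
Probability = 1/50388.

1/50388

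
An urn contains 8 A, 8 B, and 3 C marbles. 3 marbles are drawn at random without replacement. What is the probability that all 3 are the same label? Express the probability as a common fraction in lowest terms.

There are C(19,3) = 969 ways to draw 3 marbles.
All same label: C(8,3) + C(8,3) + C(3,3) = 56 + 56 + 1 = 113.
Probability = 113/969.

113/969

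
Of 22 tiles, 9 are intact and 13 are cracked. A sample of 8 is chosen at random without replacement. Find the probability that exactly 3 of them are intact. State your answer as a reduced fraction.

Total number of selections: C(22,8) = 319770.
Selections with exactly 3 intact: choose 3 of the 9 intact and 5 of the 13 cracked, C(9,3)·C(13,5) = 84·1287 = 108108.
Probability = 108108/319770 = 546/1615.

546/1615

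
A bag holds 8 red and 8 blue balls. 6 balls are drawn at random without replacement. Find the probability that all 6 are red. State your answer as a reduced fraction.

1/286

There are C(16,6) = 8008 possible selections.
Selections with all red: C(8,6) = 28.
Probability = 28/8008 = 1/286.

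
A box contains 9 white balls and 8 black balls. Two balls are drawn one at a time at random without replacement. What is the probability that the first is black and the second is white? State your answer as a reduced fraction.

9/34

Multiply the conditional probabilities at each draw: 8/17 · 9/16 = 72/272 = 9/34.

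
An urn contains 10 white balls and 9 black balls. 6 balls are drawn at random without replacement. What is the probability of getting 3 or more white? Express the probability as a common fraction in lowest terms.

Total selections: C(19,6) = 27132.
Count the complement (fewer than 3 white): C(10,0)·C(9,6) + C(10,1)·C(9,5) + C(10,2)·C(9,4) = 84 + 1260 + 5670 = 7014.
Probability = 1 − 7014/27132 = 20118/27132 = 479/646.

479/646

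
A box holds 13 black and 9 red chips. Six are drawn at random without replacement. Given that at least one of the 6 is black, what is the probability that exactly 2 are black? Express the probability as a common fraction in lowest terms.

12/91

Work in counts. Selections with at least one black: C(22,6) − C(9,6) = 74613 − 84 = 74529.
Of those, selections where exactly 2 are black: C(13,2)·C(9,4) = 78·126 = 9828.
Conditional probability = 9828/74529 = 12/91.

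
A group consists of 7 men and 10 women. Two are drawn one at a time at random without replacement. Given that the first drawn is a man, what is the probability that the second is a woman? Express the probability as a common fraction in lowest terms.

5/8

After removing one man, 16 remain: 6 men and 10 women.
So the probability the next is a woman is 10/16 = 5/8.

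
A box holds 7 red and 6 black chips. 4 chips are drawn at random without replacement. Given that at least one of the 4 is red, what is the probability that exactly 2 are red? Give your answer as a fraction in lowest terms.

9/20

Work in counts. Selections with at least one red: C(13,4) − C(6,4) = 715 − 15 = 700.
Of those, selections where exactly 2 are red: C(7,2)·C(6,2) = 21·15 = 315.
Conditional probability = 315/700 = 9/20.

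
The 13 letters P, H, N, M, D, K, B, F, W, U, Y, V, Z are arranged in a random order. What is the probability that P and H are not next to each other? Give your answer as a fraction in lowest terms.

There are 13! = 6227020800 arrangements.
Arrangements with P and H adjacent: 2·12! = 958003200.
So not adjacent: 6227020800 − 958003200 = 5269017600, probability 5269017600/6227020800 = 11/13.

11/13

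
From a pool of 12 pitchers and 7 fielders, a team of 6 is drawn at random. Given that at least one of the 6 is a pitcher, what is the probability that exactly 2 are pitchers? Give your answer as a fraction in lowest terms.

Work in counts. Selections with at least one pitcher: C(19,6) − C(7,6) = 27132 − 7 = 27125.
Of those, selections where exactly 2 are pitchers: C(12,2)·C(7,4) = 66·35 = 2310.
Conditional probability = 2310/27125 = 66/775.

66/775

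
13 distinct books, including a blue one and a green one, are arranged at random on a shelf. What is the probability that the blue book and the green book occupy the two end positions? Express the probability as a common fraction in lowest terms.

1/78

There are 13! = 6227020800 arrangements.
Place the blue book and the green book at the ends in 2 ways, arrange the remaining 11 in 11! = 39916800 ways: 2·39916800 = 79833600.
Probability = 79833600/6227020800 = 1/78.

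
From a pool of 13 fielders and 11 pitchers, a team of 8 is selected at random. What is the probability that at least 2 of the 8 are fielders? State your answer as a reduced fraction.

7384/7429

Total selections: C(24,8) = 735471.
Favorable selections (at least 2 fielders): C(13,2)·C(11,6) + C(13,3)·C(11,5) + C(13,4)·C(11,4) + C(13,5)·C(11,3) + C(13,6)·C(11,2) + C(13,7)·C(11,1) + C(13,8)·C(11,0) = 36036 + 132132 + 235950 + 212355 + 94380 + 18876 + 1287 = 731016.
Probability = 731016/735471 = 7384/7429.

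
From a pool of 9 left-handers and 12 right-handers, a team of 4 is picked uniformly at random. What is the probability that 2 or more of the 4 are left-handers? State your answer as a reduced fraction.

There are C(21,4) = 5985 ways to choose the 4.
Favorable selections (2 or more left-handers): C(9,2)·C(12,2) + C(9,3)·C(12,1) + C(9,4)·C(12,0) = 2376 + 1008 + 126 = 3510.
Probability = 3510/5985 = 78/133.

78/133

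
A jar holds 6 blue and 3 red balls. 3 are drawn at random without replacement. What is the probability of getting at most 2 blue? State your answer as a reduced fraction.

Total selections: C(9,3) = 84.
The complement is exactly 3 blue: C(6,3)·C(3,0) = 20.
Probability = 1 − 20/84 = 64/84 = 16/21.

16/21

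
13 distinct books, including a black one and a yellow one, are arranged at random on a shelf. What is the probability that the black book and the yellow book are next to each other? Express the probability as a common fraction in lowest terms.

2/13

There are 13! = 6227020800 arrangements.
Treat the black book and the yellow book as a block: 12! arrangements of the blocks × 2 orders within the block = 2·479001600 = 958003200.
Probability = 958003200/6227020800 = 2/13.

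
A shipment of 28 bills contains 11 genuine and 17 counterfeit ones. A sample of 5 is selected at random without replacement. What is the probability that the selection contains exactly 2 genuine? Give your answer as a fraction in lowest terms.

Total number of selections: C(28,5) = 98280.
Selections with exactly 2 genuine: choose 2 of the 11 genuine and 3 of the 17 counterfeit, C(11,2)·C(17,3) = 55·680 = 37400.
Probability = 37400/98280 = 935/2457.

935/2457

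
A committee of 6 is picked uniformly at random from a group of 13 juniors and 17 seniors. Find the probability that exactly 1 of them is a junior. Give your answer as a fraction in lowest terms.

Total number of selections: C(30,6) = 593775.
Selections with exactly 1 junior: choose 1 of the 13 juniors and 5 of the 17 seniors, C(13,1)·C(17,5) = 13·6188 = 80444.
Probability = 80444/593775 = 884/6525.

884/6525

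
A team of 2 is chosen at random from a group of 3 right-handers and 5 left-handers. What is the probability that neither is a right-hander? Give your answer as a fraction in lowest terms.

There are C(8,2) = 28 possible selections.
Selections with no right-handers (all left-handers): C(5,2) = 10.
Probability = 10/28 = 5/14.

5/14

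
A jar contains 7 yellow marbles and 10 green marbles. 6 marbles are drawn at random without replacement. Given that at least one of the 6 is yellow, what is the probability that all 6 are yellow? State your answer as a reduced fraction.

Work in counts. Selections with at least one yellow: C(17,6) − C(10,6) = 12376 − 210 = 12166.
Of those, selections where all 6 are yellow: C(7,6) = 7.
Conditional probability = 7/12166 = 1/1738.

1/1738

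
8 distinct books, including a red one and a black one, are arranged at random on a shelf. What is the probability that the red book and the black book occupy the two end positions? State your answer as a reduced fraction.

There are 8! = 40320 arrangements.
Place the red book and the black book at the ends in 2 ways, arrange the remaining 6 in 6! = 720 ways: 2·720 = 1440.
Probability = 1440/40320 = 1/28.

1/28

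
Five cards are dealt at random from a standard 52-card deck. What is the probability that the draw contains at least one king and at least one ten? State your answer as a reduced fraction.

There are C(52,5) = 2598960 possible draws.
By inclusion-exclusion on the complements, draws missing all kings or all tens: C(48,5) + C(48,5) − C(44,5) = 1712304 + 1712304 − 1086008 = 2338600.
So draws with at least one of each: 2598960 − 2338600 = 260360, probability 260360/2598960 = 6509/64974.

6509/64974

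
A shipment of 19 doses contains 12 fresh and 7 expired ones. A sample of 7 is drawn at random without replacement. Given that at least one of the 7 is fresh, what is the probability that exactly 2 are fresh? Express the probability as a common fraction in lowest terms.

Work in counts. Selections with at least one fresh: C(19,7) − C(7,7) = 50388 − 1 = 50387.
Of those, selections where exactly 2 are fresh: C(12,2)·C(7,5) = 66·21 = 1386.
Conditional probability = 1386/50387.

1386/50387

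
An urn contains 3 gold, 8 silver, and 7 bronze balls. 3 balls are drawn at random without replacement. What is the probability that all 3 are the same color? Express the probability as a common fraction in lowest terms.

There are C(18,3) = 816 ways to draw 3 balls.
All same color: C(3,3) + C(8,3) + C(7,3) = 1 + 56 + 35 = 92.
Probability = 92/816 = 23/204.

23/204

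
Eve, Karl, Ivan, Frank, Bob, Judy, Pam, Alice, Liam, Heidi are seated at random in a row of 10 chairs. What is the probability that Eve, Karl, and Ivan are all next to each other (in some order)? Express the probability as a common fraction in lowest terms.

There are 10! = 3628800 arrangements.
Treat the three as one block: 8! placements × 3! orders within the block = 40320·6 = 241920.
Probability = 241920/3628800 = 1/15.

1/15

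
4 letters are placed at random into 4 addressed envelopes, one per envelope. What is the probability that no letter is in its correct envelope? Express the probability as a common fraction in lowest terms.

There are 4! = 24 assignments.
By inclusion-exclusion, assignments with no fixed points: C(4,0)·4! − C(4,1)·3! + C(4,2)·2! − C(4,3)·1! + C(4,4)·0! = 9.
Probability = 9/24 = 3/8.

3/8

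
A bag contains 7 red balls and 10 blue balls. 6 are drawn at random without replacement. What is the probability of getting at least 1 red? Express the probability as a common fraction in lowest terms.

869/884

Total selections: C(17,6) = 12376.
Favorable selections (at least 1 red): C(7,1)·C(10,5) + C(7,2)·C(10,4) + C(7,3)·C(10,3) + C(7,4)·C(10,2) + C(7,5)·C(10,1) + C(7,6)·C(10,0) = 1764 + 4410 + 4200 + 1575 + 210 + 7 = 12166.
Probability = 12166/12376 = 869/884.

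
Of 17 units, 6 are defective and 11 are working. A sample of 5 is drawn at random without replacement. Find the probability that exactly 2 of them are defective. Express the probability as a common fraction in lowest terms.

There are C(17,5) = 6188 ways to choose 5 from 17.
Selections with exactly 2 defective: choose 2 of the 6 defective and 3 of the 11 working, C(6,2)·C(11,3) = 15·165 = 2475.
Probability = 2475/6188.

2475/6188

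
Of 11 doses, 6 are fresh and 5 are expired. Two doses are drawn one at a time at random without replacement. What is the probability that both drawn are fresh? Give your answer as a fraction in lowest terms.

Multiply the conditional probabilities at each draw: 6/11 · 5/10 = 30/110 = 3/11.

3/11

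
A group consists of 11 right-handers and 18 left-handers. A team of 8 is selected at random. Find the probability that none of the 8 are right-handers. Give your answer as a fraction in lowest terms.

There are C(29,8) = 4292145 possible selections.
Selections with no right-handers (all left-handers): C(18,8) = 43758.
Probability = 43758/4292145 = 34/3335.

34/3335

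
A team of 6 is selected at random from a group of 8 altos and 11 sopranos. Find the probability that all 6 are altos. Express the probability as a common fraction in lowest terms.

There are C(19,6) = 27132 possible selections.
Selections with all altos: C(8,6) = 28.
Probability = 28/27132 = 1/969.

1/969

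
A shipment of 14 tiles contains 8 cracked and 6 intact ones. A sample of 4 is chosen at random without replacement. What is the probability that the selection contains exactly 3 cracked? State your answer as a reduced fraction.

Total number of selections: C(14,4) = 1001.
Selections with exactly 3 cracked: choose 3 of the 8 cracked and 1 of the 6 intact, C(8,3)·C(6,1) = 56·6 = 336.
Probability = 336/1001 = 48/143.

48/143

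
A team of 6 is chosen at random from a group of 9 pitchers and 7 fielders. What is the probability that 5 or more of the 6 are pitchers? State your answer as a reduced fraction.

69/572

Total selections: C(16,6) = 8008.
Favorable selections (5 or more pitchers): C(9,5)·C(7,1) + C(9,6)·C(7,0) = 882 + 84 = 966.
Probability = 966/8008 = 69/572.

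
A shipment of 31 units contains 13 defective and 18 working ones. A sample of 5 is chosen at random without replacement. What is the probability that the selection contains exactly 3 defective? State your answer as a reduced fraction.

The sample space is all 5-subsets of the 31: C(31,5) = 169911.
Selections with exactly 3 defective: choose 3 of the 13 defective and 2 of the 18 working, C(13,3)·C(18,2) = 286·153 = 43758.
Probability = 43758/169911 = 4862/18879.

4862/18879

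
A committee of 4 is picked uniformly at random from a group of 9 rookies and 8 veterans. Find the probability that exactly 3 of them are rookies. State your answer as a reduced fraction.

The sample space is all 4-subsets of the 17: C(17,4) = 2380.
Selections with exactly 3 rookies: choose 3 of the 9 rookies and 1 of the 8 veterans, C(9,3)·C(8,1) = 84·8 = 672.
Probability = 672/2380 = 24/85.

24/85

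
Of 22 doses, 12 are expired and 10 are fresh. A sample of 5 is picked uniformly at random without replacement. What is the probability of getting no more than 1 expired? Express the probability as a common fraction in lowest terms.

Total selections: C(22,5) = 26334.
Favorable selections (no more than 1 expired): C(12,0)·C(10,5) + C(12,1)·C(10,4) = 252 + 2520 = 2772.
Probability = 2772/26334 = 2/19.

2/19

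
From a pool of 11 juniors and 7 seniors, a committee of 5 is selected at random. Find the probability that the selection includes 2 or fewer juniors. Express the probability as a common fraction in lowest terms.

Total selections: C(18,5) = 8568.
Favorable selections (2 or fewer juniors): C(11,0)·C(7,5) + C(11,1)·C(7,4) + C(11,2)·C(7,3) = 21 + 385 + 1925 = 2331.
Probability = 2331/8568 = 37/136.

37/136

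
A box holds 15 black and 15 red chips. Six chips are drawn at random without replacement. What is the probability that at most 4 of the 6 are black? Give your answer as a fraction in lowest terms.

There are C(30,6) = 593775 ways to choose the 6.
Count the complement (more than 4 black): C(15,5)·C(15,1) + C(15,6)·C(15,0) = 45045 + 5005 = 50050.
Probability = 1 − 50050/593775 = 543725/593775 = 239/261.

239/261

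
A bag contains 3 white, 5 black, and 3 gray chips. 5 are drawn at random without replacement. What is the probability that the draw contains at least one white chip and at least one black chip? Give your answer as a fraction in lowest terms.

200/231

There are C(11,5) = 462 possible draws.
By inclusion-exclusion on the complements, draws missing all white or all black: C(8,5) + C(6,5) − C(3,5) = 56 + 6 − 0 = 62.
So draws with at least one of each: 462 − 62 = 400, probability 400/462 = 200/231.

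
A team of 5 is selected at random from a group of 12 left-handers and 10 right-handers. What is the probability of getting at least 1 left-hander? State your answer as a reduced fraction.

Total selections: C(22,5) = 26334.
The complement is all 5 are right-handers: C(10,5) = 252.
Probability = 1 − 252/26334 = 26082/26334 = 207/209.

207/209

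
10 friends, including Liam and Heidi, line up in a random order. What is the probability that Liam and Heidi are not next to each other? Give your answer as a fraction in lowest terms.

There are 10! = 3628800 arrangements.
Arrangements with Liam and Heidi adjacent: 2·9! = 725760.
So not adjacent: 3628800 − 725760 = 2903040, probability 2903040/3628800 = 4/5.

4/5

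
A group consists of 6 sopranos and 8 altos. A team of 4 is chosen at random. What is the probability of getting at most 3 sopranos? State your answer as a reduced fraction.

Total selections: C(14,4) = 1001.
The complement is exactly 4 sopranos: C(6,4)·C(8,0) = 15.
Probability = 1 − 15/1001 = 986/1001.

986/1001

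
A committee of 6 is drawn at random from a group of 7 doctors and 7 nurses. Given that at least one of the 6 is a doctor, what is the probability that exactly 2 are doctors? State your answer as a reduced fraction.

Work in counts. Selections with at least one doctor: C(14,6) − C(7,6) = 3003 − 7 = 2996.
Of those, selections where exactly 2 are doctors: C(7,2)·C(7,4) = 21·35 = 735.
Conditional probability = 735/2996 = 105/428.

105/428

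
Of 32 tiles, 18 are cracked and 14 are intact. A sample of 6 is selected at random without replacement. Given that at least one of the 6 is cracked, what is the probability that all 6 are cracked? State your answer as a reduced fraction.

884/43009

Work in counts. Selections with at least one cracked: C(32,6) − C(14,6) = 906192 − 3003 = 903189.
Of those, selections where all 6 are cracked: C(18,6) = 18564.
Conditional probability = 18564/903189 = 884/43009.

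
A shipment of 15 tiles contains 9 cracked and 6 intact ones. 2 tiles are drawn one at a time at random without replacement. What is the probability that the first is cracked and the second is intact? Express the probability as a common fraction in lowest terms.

9/35

Multiply the conditional probabilities at each draw: 9/15 · 6/14 = 54/210 = 9/35.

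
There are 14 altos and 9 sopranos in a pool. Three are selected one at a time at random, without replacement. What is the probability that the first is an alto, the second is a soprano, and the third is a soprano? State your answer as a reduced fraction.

24/253

Multiply the conditional probabilities at each draw: 14/23 · 9/22 · 8/21 = 1008/10626 = 24/253.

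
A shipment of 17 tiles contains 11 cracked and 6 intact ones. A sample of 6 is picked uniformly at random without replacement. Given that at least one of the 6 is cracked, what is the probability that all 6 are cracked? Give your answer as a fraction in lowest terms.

14/375

Work in counts. Selections with at least one cracked: C(17,6) − C(6,6) = 12376 − 1 = 12375.
Of those, selections where all 6 are cracked: C(11,6) = 462.
Conditional probability = 462/12375 = 14/375.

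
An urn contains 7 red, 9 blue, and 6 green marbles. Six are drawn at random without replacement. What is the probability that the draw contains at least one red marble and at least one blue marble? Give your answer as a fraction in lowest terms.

There are C(22,6) = 74613 possible draws.
By inclusion-exclusion on the complements, draws missing all red or all blue: C(15,6) + C(13,6) − C(6,6) = 5005 + 1716 − 1 = 6720.
So draws with at least one of each: 74613 − 6720 = 67893, probability 67893/74613 = 3233/3553.

3233/3553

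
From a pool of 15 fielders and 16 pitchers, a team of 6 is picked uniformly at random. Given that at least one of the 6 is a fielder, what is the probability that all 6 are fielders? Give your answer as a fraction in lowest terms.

55/8003

Work in counts. Selections with at least one fielder: C(31,6) − C(16,6) = 736281 − 8008 = 728273.
Of those, selections where all 6 are fielders: C(15,6) = 5005.
Conditional probability = 5005/728273 = 55/8003.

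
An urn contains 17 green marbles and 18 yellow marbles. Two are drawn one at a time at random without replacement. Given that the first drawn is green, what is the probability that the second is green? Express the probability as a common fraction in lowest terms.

After removing one green, 34 remain: 16 green and 18 yellow.
So the probability the next is green is 16/34 = 8/17.

8/17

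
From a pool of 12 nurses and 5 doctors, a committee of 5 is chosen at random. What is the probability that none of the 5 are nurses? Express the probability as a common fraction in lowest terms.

There are C(17,5) = 6188 possible selections.
Selections with no nurses (all doctors): C(5,5) = 1.
Probability = 1/6188.

1/6188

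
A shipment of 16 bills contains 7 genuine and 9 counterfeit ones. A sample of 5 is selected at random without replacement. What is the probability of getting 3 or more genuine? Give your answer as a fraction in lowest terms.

19/52

There are C(16,5) = 4368 ways to choose the 5.
Favorable selections (3 or more genuine): C(7,3)·C(9,2) + C(7,4)·C(9,1) + C(7,5)·C(9,0) = 1260 + 315 + 21 = 1596.
Probability = 1596/4368 = 19/52.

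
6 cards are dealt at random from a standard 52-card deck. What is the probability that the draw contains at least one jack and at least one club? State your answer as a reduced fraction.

There are C(52,6) = 20358520 possible draws.
By inclusion-exclusion on the complements, draws missing all jacks or all clubs: C(48,6) + C(39,6) − C(36,6) = 12271512 + 3262623 − 1947792 = 13586343.
So draws with at least one of each: 20358520 − 13586343 = 6772177, probability 6772177/20358520.

6772177/20358520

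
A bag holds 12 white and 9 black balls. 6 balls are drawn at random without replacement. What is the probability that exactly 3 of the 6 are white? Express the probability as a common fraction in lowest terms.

110/323

Total number of selections: C(21,6) = 54264.
Selections with exactly 3 white: choose 3 of the 12 white and 3 of the 9 black, C(12,3)·C(9,3) = 220·84 = 18480.
Probability = 18480/54264 = 110/323.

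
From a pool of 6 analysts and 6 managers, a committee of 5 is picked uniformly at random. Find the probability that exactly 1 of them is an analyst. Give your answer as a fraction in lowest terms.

5/44

Total number of selections: C(12,5) = 792.
Selections with exactly 1 analyst: choose 1 of the 6 analysts and 4 of the 6 managers, C(6,1)·C(6,4) = 6·15 = 90.
Probability = 90/792 = 5/44.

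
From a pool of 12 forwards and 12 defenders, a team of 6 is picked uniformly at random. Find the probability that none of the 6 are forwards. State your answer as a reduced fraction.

There are C(24,6) = 134596 possible selections.
Selections with no forwards (all defenders): C(12,6) = 924.
Probability = 924/134596 = 3/437.

3/437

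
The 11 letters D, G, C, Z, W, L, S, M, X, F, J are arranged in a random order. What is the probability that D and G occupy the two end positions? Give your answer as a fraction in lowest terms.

There are 11! = 39916800 arrangements.
Place D and G at the ends in 2 ways, arrange the remaining 9 in 9! = 362880 ways: 2·362880 = 725760.
Probability = 725760/39916800 = 1/55.

1/55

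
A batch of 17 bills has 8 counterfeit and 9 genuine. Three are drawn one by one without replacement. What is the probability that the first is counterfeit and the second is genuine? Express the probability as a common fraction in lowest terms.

Multiply the conditional probabilities at each draw: 8/17 · 9/16 = 72/272 = 9/34.

9/34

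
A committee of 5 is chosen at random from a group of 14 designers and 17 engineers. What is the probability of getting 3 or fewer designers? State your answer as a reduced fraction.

21556/24273

There are C(31,5) = 169911 ways to choose the 5.
Favorable selections (3 or fewer designers): C(14,0)·C(17,5) + C(14,1)·C(17,4) + C(14,2)·C(17,3) + C(14,3)·C(17,2) = 6188 + 33320 + 61880 + 49504 = 150892.
Probability = 150892/169911 = 21556/24273.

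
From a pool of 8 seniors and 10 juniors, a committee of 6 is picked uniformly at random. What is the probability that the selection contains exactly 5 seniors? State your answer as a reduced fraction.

20/663

There are C(18,6) = 18564 ways to choose 6 from 18.
Selections with exactly 5 seniors: choose 5 of the 8 seniors and 1 of the 10 juniors, C(8,5)·C(10,1) = 56·10 = 560.
Probability = 560/18564 = 20/663.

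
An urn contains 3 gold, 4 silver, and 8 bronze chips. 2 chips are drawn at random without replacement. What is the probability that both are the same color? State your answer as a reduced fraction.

There are C(15,2) = 105 ways to draw 2 chips.
All same color: C(3,2) + C(4,2) + C(8,2) = 3 + 6 + 28 = 37.
Probability = 37/105.

37/105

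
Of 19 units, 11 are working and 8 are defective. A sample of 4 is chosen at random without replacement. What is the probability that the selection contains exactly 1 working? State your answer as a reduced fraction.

The sample space is all 4-subsets of the 19: C(19,4) = 3876.
Selections with exactly 1 working: choose 1 of the 11 working and 3 of the 8 defective, C(11,1)·C(8,3) = 11·56 = 616.
Probability = 616/3876 = 154/969.

154/969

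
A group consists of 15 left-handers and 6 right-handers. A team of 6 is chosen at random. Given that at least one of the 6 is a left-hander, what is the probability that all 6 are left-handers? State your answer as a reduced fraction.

Work in counts. Selections with at least one left-hander: C(21,6) − C(6,6) = 54264 − 1 = 54263.
Of those, selections where all 6 are left-handers: C(15,6) = 5005.
Conditional probability = 5005/54263 = 455/4933.

455/4933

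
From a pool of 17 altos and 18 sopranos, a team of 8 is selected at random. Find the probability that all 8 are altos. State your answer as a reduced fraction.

13/12586

There are C(35,8) = 23535820 possible selections.
Selections with all altos: C(17,8) = 24310.
Probability = 24310/23535820 = 13/12586.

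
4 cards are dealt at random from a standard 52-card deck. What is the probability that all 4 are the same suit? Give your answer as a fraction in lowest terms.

There are C(52,4) = 270725 possible 4-card hands.
Hands of one suit: 4 suits × C(13,4) = 4·715 = 2860.
Probability = 2860/270725 = 44/4165.

44/4165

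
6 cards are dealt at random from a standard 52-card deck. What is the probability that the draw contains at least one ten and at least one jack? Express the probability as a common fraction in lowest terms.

718637/5089630

There are C(52,6) = 20358520 possible draws.
By inclusion-exclusion on the complements, draws missing all tens or all jacks: C(48,6) + C(48,6) − C(44,6) = 12271512 + 12271512 − 7059052 = 17483972.
So draws with at least one of each: 20358520 − 17483972 = 2874548, probability 2874548/20358520 = 718637/5089630.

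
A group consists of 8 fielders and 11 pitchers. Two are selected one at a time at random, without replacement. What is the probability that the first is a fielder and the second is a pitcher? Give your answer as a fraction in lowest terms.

Multiply the conditional probabilities at each draw: 8/19 · 11/18 = 88/342 = 44/171.

44/171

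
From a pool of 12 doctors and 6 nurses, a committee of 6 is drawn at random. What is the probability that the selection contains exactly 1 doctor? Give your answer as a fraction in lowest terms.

6/1547

The sample space is all 6-subsets of the 18: C(18,6) = 18564.
Selections with exactly 1 doctor: choose 1 of the 12 doctors and 5 of the 6 nurses, C(12,1)·C(6,5) = 12·6 = 72.
Probability = 72/18564 = 6/1547.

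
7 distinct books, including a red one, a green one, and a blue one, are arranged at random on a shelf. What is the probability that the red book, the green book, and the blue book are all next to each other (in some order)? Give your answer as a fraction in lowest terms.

There are 7! = 5040 arrangements.
Treat the three as one block: 5! placements × 3! orders within the block = 120·6 = 720.
Probability = 720/5040 = 1/7.

1/7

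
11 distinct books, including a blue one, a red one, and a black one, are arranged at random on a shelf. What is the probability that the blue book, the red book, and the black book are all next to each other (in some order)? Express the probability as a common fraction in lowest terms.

3/55

There are 11! = 39916800 arrangements.
Treat the three as one block: 9! placements × 3! orders within the block = 362880·6 = 2177280.
Probability = 2177280/39916800 = 3/55.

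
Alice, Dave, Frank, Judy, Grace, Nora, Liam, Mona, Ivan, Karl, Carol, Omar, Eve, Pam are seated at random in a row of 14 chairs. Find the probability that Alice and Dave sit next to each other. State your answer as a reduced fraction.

1/7

There are 14! = 87178291200 arrangements.
Treat Alice and Dave as a block: 13! arrangements of the blocks × 2 orders within the block = 2·6227020800 = 12454041600.
Probability = 12454041600/87178291200 = 1/7.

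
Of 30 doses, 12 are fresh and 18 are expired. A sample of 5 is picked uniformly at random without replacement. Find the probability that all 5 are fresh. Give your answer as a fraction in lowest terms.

There are C(30,5) = 142506 possible selections.
Selections with all fresh: C(12,5) = 792.
Probability = 792/142506 = 44/7917.

44/7917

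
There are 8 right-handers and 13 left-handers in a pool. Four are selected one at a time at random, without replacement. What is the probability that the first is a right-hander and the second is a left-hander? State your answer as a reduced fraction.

Multiply the conditional probabilities at each draw: 8/21 · 13/20 = 104/420 = 26/105.

26/105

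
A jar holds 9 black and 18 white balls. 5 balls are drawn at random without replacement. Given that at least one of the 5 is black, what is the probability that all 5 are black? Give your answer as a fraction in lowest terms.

Work in counts. Selections with at least one black: C(27,5) − C(18,5) = 80730 − 8568 = 72162.
Of those, selections where all 5 are black: C(9,5) = 126.
Conditional probability = 126/72162 = 7/4009.

7/4009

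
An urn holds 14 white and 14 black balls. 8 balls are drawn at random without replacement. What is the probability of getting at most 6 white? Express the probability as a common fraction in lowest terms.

1018/1035

Total selections: C(28,8) = 3108105.
Count the complement (more than 6 white): C(14,7)·C(14,1) + C(14,8)·C(14,0) = 48048 + 3003 = 51051.
Probability = 1 − 51051/3108105 = 3057054/3108105 = 1018/1035.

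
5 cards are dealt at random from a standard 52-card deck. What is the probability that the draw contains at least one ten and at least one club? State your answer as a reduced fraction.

229297/866320

There are C(52,5) = 2598960 possible draws.
By inclusion-exclusion on the complements, draws missing all tens or all clubs: C(48,5) + C(39,5) − C(36,5) = 1712304 + 575757 − 376992 = 1911069.
So draws with at least one of each: 2598960 − 1911069 = 687891, probability 687891/2598960 = 229297/866320.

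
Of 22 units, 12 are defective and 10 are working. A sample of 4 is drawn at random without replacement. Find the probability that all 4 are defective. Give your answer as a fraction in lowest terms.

9/133

There are C(22,4) = 7315 possible selections.
Selections with all defective: C(12,4) = 495.
Probability = 495/7315 = 9/133.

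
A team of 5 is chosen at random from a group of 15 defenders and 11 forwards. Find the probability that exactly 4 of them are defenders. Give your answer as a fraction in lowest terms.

There are C(26,5) = 65780 ways to choose 5 from 26.
Selections with exactly 4 defenders: choose 4 of the 15 defenders and 1 of the 11 forwards, C(15,4)·C(11,1) = 1365·11 = 15015.
Probability = 15015/65780 = 21/92.

21/92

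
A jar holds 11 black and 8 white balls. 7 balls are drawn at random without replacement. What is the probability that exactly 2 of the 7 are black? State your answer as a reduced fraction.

770/12597

Total number of selections: C(19,7) = 50388.
Selections with exactly 2 black: choose 2 of the 11 black and 5 of the 8 white, C(11,2)·C(8,5) = 55·56 = 3080.
Probability = 3080/50388 = 770/12597.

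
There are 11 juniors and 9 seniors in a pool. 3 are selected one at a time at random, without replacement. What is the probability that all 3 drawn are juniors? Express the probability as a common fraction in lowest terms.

11/76

Multiply the conditional probabilities at each draw: 11/20 · 10/19 · 9/18 = 990/6840 = 11/76.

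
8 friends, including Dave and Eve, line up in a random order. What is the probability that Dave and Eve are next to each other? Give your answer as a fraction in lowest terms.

1/4

There are 8! = 40320 arrangements.
Treat Dave and Eve as a block: 7! arrangements of the blocks × 2 orders within the block = 2·5040 = 10080.
Probability = 10080/40320 = 1/4.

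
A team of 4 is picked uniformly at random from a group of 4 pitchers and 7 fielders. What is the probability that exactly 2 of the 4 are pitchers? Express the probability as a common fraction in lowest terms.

21/55

There are C(11,4) = 330 ways to choose 4 from 11.
Selections with exactly 2 pitchers: choose 2 of the 4 pitchers and 2 of the 7 fielders, C(4,2)·C(7,2) = 6·21 = 126.
Probability = 126/330 = 21/55.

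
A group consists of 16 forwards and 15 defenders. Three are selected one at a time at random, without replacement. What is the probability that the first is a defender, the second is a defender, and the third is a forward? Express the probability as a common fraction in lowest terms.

Multiply the conditional probabilities at each draw: 15/31 · 14/30 · 16/29 = 3360/26970 = 112/899.

112/899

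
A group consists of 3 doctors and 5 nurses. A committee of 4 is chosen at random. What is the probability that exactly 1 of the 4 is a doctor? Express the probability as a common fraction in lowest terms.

The sample space is all 4-subsets of the 8: C(8,4) = 70.
Selections with exactly 1 doctor: choose 1 of the 3 doctors and 3 of the 5 nurses, C(3,1)·C(5,3) = 3·10 = 30.
Probability = 30/70 = 3/7.

3/7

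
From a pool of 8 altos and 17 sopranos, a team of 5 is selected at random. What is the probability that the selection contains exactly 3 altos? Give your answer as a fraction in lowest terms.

Total number of selections: C(25,5) = 53130.
Selections with exactly 3 altos: choose 3 of the 8 altos and 2 of the 17 sopranos, C(8,3)·C(17,2) = 56·136 = 7616.
Probability = 7616/53130 = 544/3795.

544/3795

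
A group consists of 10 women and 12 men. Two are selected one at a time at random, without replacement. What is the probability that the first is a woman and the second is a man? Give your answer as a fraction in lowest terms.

20/77

Multiply the conditional probabilities at each draw: 10/22 · 12/21 = 120/462 = 20/77.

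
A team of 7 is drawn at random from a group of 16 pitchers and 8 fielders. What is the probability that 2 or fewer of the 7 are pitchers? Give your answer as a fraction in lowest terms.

13/627

Total selections: C(24,7) = 346104.
Favorable selections (2 or fewer pitchers): C(16,0)·C(8,7) + C(16,1)·C(8,6) + C(16,2)·C(8,5) = 8 + 448 + 6720 = 7176.
Probability = 7176/346104 = 13/627.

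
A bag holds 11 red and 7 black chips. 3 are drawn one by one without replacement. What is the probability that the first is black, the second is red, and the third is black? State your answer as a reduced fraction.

Multiply the conditional probabilities at each draw: 7/18 · 11/17 · 6/16 = 462/4896 = 77/816.

77/816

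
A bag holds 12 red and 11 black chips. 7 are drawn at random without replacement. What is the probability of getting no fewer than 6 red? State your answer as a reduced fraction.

Total selections: C(23,7) = 245157.
Favorable selections (no fewer than 6 red): C(12,6)·C(11,1) + C(12,7)·C(11,0) = 10164 + 792 = 10956.
Probability = 10956/245157 = 332/7429.

332/7429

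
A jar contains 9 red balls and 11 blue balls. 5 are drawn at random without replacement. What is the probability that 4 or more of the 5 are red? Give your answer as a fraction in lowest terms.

There are C(20,5) = 15504 ways to choose the 5.
Favorable selections (4 or more red): C(9,4)·C(11,1) + C(9,5)·C(11,0) = 1386 + 126 = 1512.
Probability = 1512/15504 = 63/646.

63/646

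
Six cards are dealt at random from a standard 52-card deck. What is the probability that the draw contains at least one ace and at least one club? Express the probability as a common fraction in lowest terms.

There are C(52,6) = 20358520 possible draws.
By inclusion-exclusion on the complements, draws missing all aces or all clubs: C(48,6) + C(39,6) − C(36,6) = 12271512 + 3262623 − 1947792 = 13586343.
So draws with at least one of each: 20358520 − 13586343 = 6772177, probability 6772177/20358520.

6772177/20358520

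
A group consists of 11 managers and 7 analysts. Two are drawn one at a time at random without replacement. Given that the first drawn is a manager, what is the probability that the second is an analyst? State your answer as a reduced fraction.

After removing one manager, 17 remain: 10 managers and 7 analysts.
So the probability the next is an analyst is 7/17.

7/17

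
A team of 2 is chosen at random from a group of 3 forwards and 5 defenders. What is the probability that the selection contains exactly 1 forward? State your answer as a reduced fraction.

15/28

The sample space is all 2-subsets of the 8: C(8,2) = 28.
Selections with exactly 1 forward: choose 1 of the 3 forwards and 1 of the 5 defenders, C(3,1)·C(5,1) = 3·5 = 15.
Probability = 15/28.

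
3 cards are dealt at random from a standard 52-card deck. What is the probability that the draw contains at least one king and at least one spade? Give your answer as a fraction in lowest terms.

33/260

There are C(52,3) = 22100 possible draws.
By inclusion-exclusion on the complements, draws missing all kings or all spades: C(48,3) + C(39,3) − C(36,3) = 17296 + 9139 − 7140 = 19295.
So draws with at least one of each: 22100 − 19295 = 2805, probability 2805/22100 = 33/260.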